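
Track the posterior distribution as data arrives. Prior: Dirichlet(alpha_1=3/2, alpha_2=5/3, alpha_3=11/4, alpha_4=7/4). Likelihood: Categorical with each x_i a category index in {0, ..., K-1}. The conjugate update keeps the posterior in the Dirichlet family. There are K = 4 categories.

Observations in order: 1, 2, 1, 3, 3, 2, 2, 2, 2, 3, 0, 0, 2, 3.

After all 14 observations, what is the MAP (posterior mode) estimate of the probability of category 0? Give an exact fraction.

obs 1: x=1 → posterior Dirichlet(3/2, 8/3, 11/4, 7/4)
obs 2: x=2 → posterior Dirichlet(3/2, 8/3, 15/4, 7/4)
obs 3: x=1 → posterior Dirichlet(3/2, 11/3, 15/4, 7/4)
obs 4: x=3 → posterior Dirichlet(3/2, 11/3, 15/4, 11/4)
obs 5: x=3 → posterior Dirichlet(3/2, 11/3, 15/4, 15/4)
obs 6: x=2 → posterior Dirichlet(3/2, 11/3, 19/4, 15/4)
obs 7: x=2 → posterior Dirichlet(3/2, 11/3, 23/4, 15/4)
obs 8: x=2 → posterior Dirichlet(3/2, 11/3, 27/4, 15/4)
obs 9: x=2 → posterior Dirichlet(3/2, 11/3, 31/4, 15/4)
obs 10: x=3 → posterior Dirichlet(3/2, 11/3, 31/4, 19/4)
obs 11: x=0 → posterior Dirichlet(5/2, 11/3, 31/4, 19/4)
obs 12: x=0 → posterior Dirichlet(7/2, 11/3, 31/4, 19/4)
obs 13: x=2 → posterior Dirichlet(7/2, 11/3, 35/4, 19/4)
obs 14: x=3 → posterior Dirichlet(7/2, 11/3, 35/4, 23/4)

15/106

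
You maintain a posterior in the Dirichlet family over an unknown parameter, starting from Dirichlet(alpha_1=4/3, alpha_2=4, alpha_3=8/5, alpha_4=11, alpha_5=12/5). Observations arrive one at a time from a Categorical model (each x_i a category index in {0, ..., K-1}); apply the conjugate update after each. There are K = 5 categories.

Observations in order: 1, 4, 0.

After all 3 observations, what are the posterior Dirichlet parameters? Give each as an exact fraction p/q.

alpha_1=7/3, alpha_2=5, alpha_3=8/5, alpha_4=11, alpha_5=17/5

obs 1: x=1 → posterior Dirichlet(4/3, 5, 8/5, 11, 12/5)
obs 2: x=4 → posterior Dirichlet(4/3, 5, 8/5, 11, 17/5)
obs 3: x=0 → posterior Dirichlet(7/3, 5, 8/5, 11, 17/5)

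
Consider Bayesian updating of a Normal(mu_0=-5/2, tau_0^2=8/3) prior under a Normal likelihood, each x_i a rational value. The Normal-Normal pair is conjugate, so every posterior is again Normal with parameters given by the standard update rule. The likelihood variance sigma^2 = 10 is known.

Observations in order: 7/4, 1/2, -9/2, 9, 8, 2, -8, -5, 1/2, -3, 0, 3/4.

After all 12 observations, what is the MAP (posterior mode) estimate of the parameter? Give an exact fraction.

obs 1: x=7/4 → posterior Normal(-61/38, 40/19)
obs 2: x=1/2 → posterior Normal(-57/46, 40/23)
obs 3: x=-9/2 → posterior Normal(-31/18, 40/27)
obs 4: x=9 → posterior Normal(-21/62, 40/31)
obs 5: x=8 → posterior Normal(43/70, 8/7)
obs 6: x=2 → posterior Normal(59/78, 40/39)
obs 7: x=-8 → posterior Normal(-5/86, 40/43)
obs 8: x=-5 → posterior Normal(-45/94, 40/47)
obs 9: x=1/2 → posterior Normal(-41/102, 40/51)
obs 10: x=-3 → posterior Normal(-13/22, 8/11)
obs 11: x=0 → posterior Normal(-65/118, 40/59)
obs 12: x=3/4 → posterior Normal(-59/126, 40/63)

-59/126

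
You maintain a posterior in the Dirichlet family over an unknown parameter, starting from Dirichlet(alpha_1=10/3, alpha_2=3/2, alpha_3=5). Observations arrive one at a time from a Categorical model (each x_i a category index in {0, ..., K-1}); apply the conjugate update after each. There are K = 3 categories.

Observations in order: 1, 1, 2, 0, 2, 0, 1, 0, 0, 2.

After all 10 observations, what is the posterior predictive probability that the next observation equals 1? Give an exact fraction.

obs 1: x=1 → posterior Dirichlet(10/3, 5/2, 5)
obs 2: x=1 → posterior Dirichlet(10/3, 7/2, 5)
obs 3: x=2 → posterior Dirichlet(10/3, 7/2, 6)
obs 4: x=0 → posterior Dirichlet(13/3, 7/2, 6)
obs 5: x=2 → posterior Dirichlet(13/3, 7/2, 7)
obs 6: x=0 → posterior Dirichlet(16/3, 7/2, 7)
obs 7: x=1 → posterior Dirichlet(16/3, 9/2, 7)
obs 8: x=0 → posterior Dirichlet(19/3, 9/2, 7)
obs 9: x=0 → posterior Dirichlet(22/3, 9/2, 7)
obs 10: x=2 → posterior Dirichlet(22/3, 9/2, 8)

27/119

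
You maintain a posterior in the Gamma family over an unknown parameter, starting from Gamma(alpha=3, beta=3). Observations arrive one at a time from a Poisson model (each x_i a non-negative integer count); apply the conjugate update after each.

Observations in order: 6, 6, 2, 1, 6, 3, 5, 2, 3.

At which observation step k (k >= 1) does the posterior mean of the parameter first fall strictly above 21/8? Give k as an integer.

obs 1: x=6 → posterior Gamma(9, 4)
obs 2: x=6 → posterior Gamma(15, 5)
obs 3: x=2 → posterior Gamma(17, 6)
obs 4: x=1 → posterior Gamma(18, 7)
obs 5: x=6 → posterior Gamma(24, 8)
obs 6: x=3 → posterior Gamma(27, 9)
obs 7: x=5 → posterior Gamma(32, 10)
obs 8: x=2 → posterior Gamma(34, 11)
obs 9: x=3 → posterior Gamma(37, 12)

k = 2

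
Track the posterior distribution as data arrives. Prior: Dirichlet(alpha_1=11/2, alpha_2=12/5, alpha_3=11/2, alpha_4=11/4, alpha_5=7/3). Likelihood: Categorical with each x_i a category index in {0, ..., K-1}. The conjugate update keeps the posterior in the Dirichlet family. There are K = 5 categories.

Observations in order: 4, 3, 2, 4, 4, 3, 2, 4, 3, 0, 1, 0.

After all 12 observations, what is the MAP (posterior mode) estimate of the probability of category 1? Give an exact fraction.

144/1529

obs 1: x=4 → posterior Dirichlet(11/2, 12/5, 11/2, 11/4, 10/3)
obs 2: x=3 → posterior Dirichlet(11/2, 12/5, 11/2, 15/4, 10/3)
obs 3: x=2 → posterior Dirichlet(11/2, 12/5, 13/2, 15/4, 10/3)
obs 4: x=4 → posterior Dirichlet(11/2, 12/5, 13/2, 15/4, 13/3)
obs 5: x=4 → posterior Dirichlet(11/2, 12/5, 13/2, 15/4, 16/3)
obs 6: x=3 → posterior Dirichlet(11/2, 12/5, 13/2, 19/4, 16/3)
obs 7: x=2 → posterior Dirichlet(11/2, 12/5, 15/2, 19/4, 16/3)
obs 8: x=4 → posterior Dirichlet(11/2, 12/5, 15/2, 19/4, 19/3)
obs 9: x=3 → posterior Dirichlet(11/2, 12/5, 15/2, 23/4, 19/3)
obs 10: x=0 → posterior Dirichlet(13/2, 12/5, 15/2, 23/4, 19/3)
obs 11: x=1 → posterior Dirichlet(13/2, 17/5, 15/2, 23/4, 19/3)
obs 12: x=0 → posterior Dirichlet(15/2, 17/5, 15/2, 23/4, 19/3)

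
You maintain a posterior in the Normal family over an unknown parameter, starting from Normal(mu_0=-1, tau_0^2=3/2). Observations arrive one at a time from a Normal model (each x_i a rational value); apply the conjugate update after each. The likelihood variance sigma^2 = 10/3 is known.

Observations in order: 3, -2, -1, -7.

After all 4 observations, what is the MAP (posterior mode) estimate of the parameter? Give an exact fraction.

-83/56

obs 1: x=3 → posterior Normal(7/29, 30/29)
obs 2: x=-2 → posterior Normal(-11/38, 15/19)
obs 3: x=-1 → posterior Normal(-20/47, 30/47)
obs 4: x=-7 → posterior Normal(-83/56, 15/28)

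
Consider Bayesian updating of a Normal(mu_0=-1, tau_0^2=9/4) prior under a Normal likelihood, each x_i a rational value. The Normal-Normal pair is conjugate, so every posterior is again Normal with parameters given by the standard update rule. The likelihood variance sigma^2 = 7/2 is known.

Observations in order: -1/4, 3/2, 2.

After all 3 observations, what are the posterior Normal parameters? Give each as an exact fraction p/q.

mu_0=61/164, tau_0^2=63/82

obs 1: x=-1/4 → posterior Normal(-65/92, 63/46)
obs 2: x=3/2 → posterior Normal(-11/128, 63/64)
obs 3: x=2 → posterior Normal(61/164, 63/82)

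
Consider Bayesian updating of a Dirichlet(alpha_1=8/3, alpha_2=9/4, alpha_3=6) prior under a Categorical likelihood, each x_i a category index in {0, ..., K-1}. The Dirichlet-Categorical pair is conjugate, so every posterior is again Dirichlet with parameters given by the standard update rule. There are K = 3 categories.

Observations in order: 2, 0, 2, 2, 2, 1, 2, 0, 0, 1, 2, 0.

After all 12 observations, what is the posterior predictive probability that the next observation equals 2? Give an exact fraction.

obs 1: x=2 → posterior Dirichlet(8/3, 9/4, 7)
obs 2: x=0 → posterior Dirichlet(11/3, 9/4, 7)
obs 3: x=2 → posterior Dirichlet(11/3, 9/4, 8)
obs 4: x=2 → posterior Dirichlet(11/3, 9/4, 9)
obs 5: x=2 → posterior Dirichlet(11/3, 9/4, 10)
obs 6: x=1 → posterior Dirichlet(11/3, 13/4, 10)
obs 7: x=2 → posterior Dirichlet(11/3, 13/4, 11)
obs 8: x=0 → posterior Dirichlet(14/3, 13/4, 11)
obs 9: x=0 → posterior Dirichlet(17/3, 13/4, 11)
obs 10: x=1 → posterior Dirichlet(17/3, 17/4, 11)
obs 11: x=2 → posterior Dirichlet(17/3, 17/4, 12)
obs 12: x=0 → posterior Dirichlet(20/3, 17/4, 12)

144/275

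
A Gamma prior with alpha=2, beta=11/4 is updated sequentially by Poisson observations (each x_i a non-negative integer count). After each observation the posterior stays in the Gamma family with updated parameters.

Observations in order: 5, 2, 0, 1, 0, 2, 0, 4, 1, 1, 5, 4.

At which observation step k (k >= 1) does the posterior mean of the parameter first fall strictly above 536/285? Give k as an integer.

obs 1: x=5 → posterior Gamma(7, 15/4)
obs 2: x=2 → posterior Gamma(9, 19/4)
obs 3: x=0 → posterior Gamma(9, 23/4)
obs 4: x=1 → posterior Gamma(10, 27/4)
obs 5: x=0 → posterior Gamma(10, 31/4)
obs 6: x=2 → posterior Gamma(12, 35/4)
obs 7: x=0 → posterior Gamma(12, 39/4)
obs 8: x=4 → posterior Gamma(16, 43/4)
obs 9: x=1 → posterior Gamma(17, 47/4)
obs 10: x=1 → posterior Gamma(18, 51/4)
obs 11: x=5 → posterior Gamma(23, 55/4)
obs 12: x=4 → posterior Gamma(27, 59/4)

k = 2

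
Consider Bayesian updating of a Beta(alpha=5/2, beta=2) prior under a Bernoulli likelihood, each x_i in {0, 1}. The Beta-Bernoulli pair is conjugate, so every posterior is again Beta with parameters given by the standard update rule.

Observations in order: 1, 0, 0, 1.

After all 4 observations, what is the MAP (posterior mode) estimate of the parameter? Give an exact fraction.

obs 1: x=1 → posterior Beta(7/2, 2)
obs 2: x=0 → posterior Beta(7/2, 3)
obs 3: x=0 → posterior Beta(7/2, 4)
obs 4: x=1 → posterior Beta(9/2, 4)

7/13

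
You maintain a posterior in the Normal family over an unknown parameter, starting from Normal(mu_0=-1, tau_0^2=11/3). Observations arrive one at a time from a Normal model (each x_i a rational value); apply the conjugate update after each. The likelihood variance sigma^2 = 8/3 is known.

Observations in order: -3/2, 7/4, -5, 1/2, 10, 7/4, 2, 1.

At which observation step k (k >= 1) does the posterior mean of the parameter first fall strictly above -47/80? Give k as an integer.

k = 2

obs 1: x=-3/2 → posterior Normal(-49/38, 88/57)
obs 2: x=7/4 → posterior Normal(-7/40, 44/45)
obs 3: x=-5 → posterior Normal(-241/164, 88/123)
obs 4: x=1/2 → posterior Normal(-219/208, 22/39)
obs 5: x=10 → posterior Normal(221/252, 88/189)
obs 6: x=7/4 → posterior Normal(149/148, 44/111)
obs 7: x=2 → posterior Normal(193/170, 88/255)
obs 8: x=1 → posterior Normal(215/192, 11/36)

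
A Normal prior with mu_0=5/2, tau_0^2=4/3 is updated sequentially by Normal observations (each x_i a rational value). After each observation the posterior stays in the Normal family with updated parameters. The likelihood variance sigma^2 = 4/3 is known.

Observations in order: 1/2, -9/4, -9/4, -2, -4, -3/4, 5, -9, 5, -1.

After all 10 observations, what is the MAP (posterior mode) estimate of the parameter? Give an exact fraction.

-3/4

obs 1: x=1/2 → posterior Normal(3/2, 2/3)
obs 2: x=-9/4 → posterior Normal(1/4, 4/9)
obs 3: x=-9/4 → posterior Normal(-3/8, 1/3)
obs 4: x=-2 → posterior Normal(-7/10, 4/15)
obs 5: x=-4 → posterior Normal(-5/4, 2/9)
obs 6: x=-3/4 → posterior Normal(-33/28, 4/21)
obs 7: x=5 → posterior Normal(-13/32, 1/6)
obs 8: x=-9 → posterior Normal(-49/36, 4/27)
obs 9: x=5 → posterior Normal(-29/40, 2/15)
obs 10: x=-1 → posterior Normal(-3/4, 4/33)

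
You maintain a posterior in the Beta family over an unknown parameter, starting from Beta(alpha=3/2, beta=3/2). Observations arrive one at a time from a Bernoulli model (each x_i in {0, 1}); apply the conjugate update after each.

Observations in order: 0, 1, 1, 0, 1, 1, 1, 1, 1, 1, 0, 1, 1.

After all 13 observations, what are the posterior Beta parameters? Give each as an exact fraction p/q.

alpha=23/2, beta=9/2

obs 1: x=0 → posterior Beta(3/2, 5/2)
obs 2: x=1 → posterior Beta(5/2, 5/2)
obs 3: x=1 → posterior Beta(7/2, 5/2)
obs 4: x=0 → posterior Beta(7/2, 7/2)
obs 5: x=1 → posterior Beta(9/2, 7/2)
obs 6: x=1 → posterior Beta(11/2, 7/2)
obs 7: x=1 → posterior Beta(13/2, 7/2)
obs 8: x=1 → posterior Beta(15/2, 7/2)
obs 9: x=1 → posterior Beta(17/2, 7/2)
obs 10: x=1 → posterior Beta(19/2, 7/2)
obs 11: x=0 → posterior Beta(19/2, 9/2)
obs 12: x=1 → posterior Beta(21/2, 9/2)
obs 13: x=1 → posterior Beta(23/2, 9/2)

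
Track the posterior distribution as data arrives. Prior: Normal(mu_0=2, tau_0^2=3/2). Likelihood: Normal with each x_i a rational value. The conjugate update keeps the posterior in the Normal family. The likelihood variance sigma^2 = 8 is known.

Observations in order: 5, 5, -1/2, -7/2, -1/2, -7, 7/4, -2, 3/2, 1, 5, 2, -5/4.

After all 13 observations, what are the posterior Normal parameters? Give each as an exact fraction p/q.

mu_0=103/110, tau_0^2=24/55

obs 1: x=5 → posterior Normal(47/19, 24/19)
obs 2: x=5 → posterior Normal(31/11, 12/11)
obs 3: x=-1/2 → posterior Normal(121/50, 24/25)
obs 4: x=-7/2 → posterior Normal(25/14, 6/7)
obs 5: x=-1/2 → posterior Normal(97/62, 24/31)
obs 6: x=-7 → posterior Normal(55/68, 12/17)
obs 7: x=7/4 → posterior Normal(131/148, 24/37)
obs 8: x=-2 → posterior Normal(107/160, 3/5)
obs 9: x=3/2 → posterior Normal(125/172, 24/43)
obs 10: x=1 → posterior Normal(137/184, 12/23)
obs 11: x=5 → posterior Normal(197/196, 24/49)
obs 12: x=2 → posterior Normal(17/16, 6/13)
obs 13: x=-5/4 → posterior Normal(103/110, 24/55)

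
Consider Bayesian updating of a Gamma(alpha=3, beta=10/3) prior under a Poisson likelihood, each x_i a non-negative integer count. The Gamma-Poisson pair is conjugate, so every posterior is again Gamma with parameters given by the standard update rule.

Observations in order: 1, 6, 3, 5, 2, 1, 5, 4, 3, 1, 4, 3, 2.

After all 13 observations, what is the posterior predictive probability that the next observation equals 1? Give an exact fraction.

615206834513708755666337503559901642623892803916602362644597693462520184721/3192619191354575298507705554502454849708582836209929142803886754155531862016

obs 1: x=1 → posterior Gamma(4, 13/3)
obs 2: x=6 → posterior Gamma(10, 16/3)
obs 3: x=3 → posterior Gamma(13, 19/3)
obs 4: x=5 → posterior Gamma(18, 22/3)
obs 5: x=2 → posterior Gamma(20, 25/3)
obs 6: x=1 → posterior Gamma(21, 28/3)
obs 7: x=5 → posterior Gamma(26, 31/3)
obs 8: x=4 → posterior Gamma(30, 34/3)
obs 9: x=3 → posterior Gamma(33, 37/3)
obs 10: x=1 → posterior Gamma(34, 40/3)
obs 11: x=4 → posterior Gamma(38, 43/3)
obs 12: x=3 → posterior Gamma(41, 46/3)
obs 13: x=2 → posterior Gamma(43, 49/3)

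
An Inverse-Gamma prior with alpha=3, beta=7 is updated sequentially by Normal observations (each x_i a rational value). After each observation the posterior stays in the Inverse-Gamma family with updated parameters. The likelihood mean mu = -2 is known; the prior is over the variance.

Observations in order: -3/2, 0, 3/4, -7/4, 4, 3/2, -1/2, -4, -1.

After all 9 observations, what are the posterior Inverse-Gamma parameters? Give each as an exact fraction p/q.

alpha=15/2, beta=651/16

obs 1: x=-3/2 → posterior Inverse-Gamma(7/2, 57/8)
obs 2: x=0 → posterior Inverse-Gamma(4, 73/8)
obs 3: x=3/4 → posterior Inverse-Gamma(9/2, 413/32)
obs 4: x=-7/4 → posterior Inverse-Gamma(5, 207/16)
obs 5: x=4 → posterior Inverse-Gamma(11/2, 495/16)
obs 6: x=3/2 → posterior Inverse-Gamma(6, 593/16)
obs 7: x=-1/2 → posterior Inverse-Gamma(13/2, 611/16)
obs 8: x=-4 → posterior Inverse-Gamma(7, 643/16)
obs 9: x=-1 → posterior Inverse-Gamma(15/2, 651/16)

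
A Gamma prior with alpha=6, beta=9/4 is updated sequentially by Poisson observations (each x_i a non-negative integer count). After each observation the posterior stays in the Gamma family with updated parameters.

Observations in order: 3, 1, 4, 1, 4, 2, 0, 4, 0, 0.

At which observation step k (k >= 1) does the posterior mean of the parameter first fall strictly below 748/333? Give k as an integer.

k = 9

obs 1: x=3 → posterior Gamma(9, 13/4)
obs 2: x=1 → posterior Gamma(10, 17/4)
obs 3: x=4 → posterior Gamma(14, 21/4)
obs 4: x=1 → posterior Gamma(15, 25/4)
obs 5: x=4 → posterior Gamma(19, 29/4)
obs 6: x=2 → posterior Gamma(21, 33/4)
obs 7: x=0 → posterior Gamma(21, 37/4)
obs 8: x=4 → posterior Gamma(25, 41/4)
obs 9: x=0 → posterior Gamma(25, 45/4)
obs 10: x=0 → posterior Gamma(25, 49/4)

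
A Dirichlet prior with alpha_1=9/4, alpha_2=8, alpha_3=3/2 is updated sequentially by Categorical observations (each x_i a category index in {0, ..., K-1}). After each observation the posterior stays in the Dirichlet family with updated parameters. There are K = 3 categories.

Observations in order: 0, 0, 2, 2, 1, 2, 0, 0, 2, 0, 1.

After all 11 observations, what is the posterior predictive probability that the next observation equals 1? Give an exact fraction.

obs 1: x=0 → posterior Dirichlet(13/4, 8, 3/2)
obs 2: x=0 → posterior Dirichlet(17/4, 8, 3/2)
obs 3: x=2 → posterior Dirichlet(17/4, 8, 5/2)
obs 4: x=2 → posterior Dirichlet(17/4, 8, 7/2)
obs 5: x=1 → posterior Dirichlet(17/4, 9, 7/2)
obs 6: x=2 → posterior Dirichlet(17/4, 9, 9/2)
obs 7: x=0 → posterior Dirichlet(21/4, 9, 9/2)
obs 8: x=0 → posterior Dirichlet(25/4, 9, 9/2)
obs 9: x=2 → posterior Dirichlet(25/4, 9, 11/2)
obs 10: x=0 → posterior Dirichlet(29/4, 9, 11/2)
obs 11: x=1 → posterior Dirichlet(29/4, 10, 11/2)

40/91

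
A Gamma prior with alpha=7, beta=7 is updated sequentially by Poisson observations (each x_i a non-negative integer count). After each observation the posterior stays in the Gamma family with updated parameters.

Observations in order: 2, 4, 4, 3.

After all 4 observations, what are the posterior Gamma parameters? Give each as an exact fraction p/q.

alpha=20, beta=11

obs 1: x=2 → posterior Gamma(9, 8)
obs 2: x=4 → posterior Gamma(13, 9)
obs 3: x=4 → posterior Gamma(17, 10)
obs 4: x=3 → posterior Gamma(20, 11)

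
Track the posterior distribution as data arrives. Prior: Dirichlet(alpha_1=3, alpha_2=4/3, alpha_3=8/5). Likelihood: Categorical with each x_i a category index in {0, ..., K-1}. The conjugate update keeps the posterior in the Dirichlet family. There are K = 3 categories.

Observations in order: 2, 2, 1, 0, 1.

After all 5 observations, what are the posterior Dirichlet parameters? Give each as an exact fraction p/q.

obs 1: x=2 → posterior Dirichlet(3, 4/3, 13/5)
obs 2: x=2 → posterior Dirichlet(3, 4/3, 18/5)
obs 3: x=1 → posterior Dirichlet(3, 7/3, 18/5)
obs 4: x=0 → posterior Dirichlet(4, 7/3, 18/5)
obs 5: x=1 → posterior Dirichlet(4, 10/3, 18/5)

alpha_1=4, alpha_2=10/3, alpha_3=18/5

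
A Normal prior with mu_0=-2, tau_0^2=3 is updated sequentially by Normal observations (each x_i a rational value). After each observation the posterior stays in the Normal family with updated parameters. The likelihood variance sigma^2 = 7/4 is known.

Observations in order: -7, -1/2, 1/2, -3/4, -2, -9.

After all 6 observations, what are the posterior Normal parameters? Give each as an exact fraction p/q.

obs 1: x=-7 → posterior Normal(-98/19, 21/19)
obs 2: x=-1/2 → posterior Normal(-104/31, 21/31)
obs 3: x=1/2 → posterior Normal(-98/43, 21/43)
obs 4: x=-3/4 → posterior Normal(-107/55, 21/55)
obs 5: x=-2 → posterior Normal(-131/67, 21/67)
obs 6: x=-9 → posterior Normal(-239/79, 21/79)

mu_0=-239/79, tau_0^2=21/79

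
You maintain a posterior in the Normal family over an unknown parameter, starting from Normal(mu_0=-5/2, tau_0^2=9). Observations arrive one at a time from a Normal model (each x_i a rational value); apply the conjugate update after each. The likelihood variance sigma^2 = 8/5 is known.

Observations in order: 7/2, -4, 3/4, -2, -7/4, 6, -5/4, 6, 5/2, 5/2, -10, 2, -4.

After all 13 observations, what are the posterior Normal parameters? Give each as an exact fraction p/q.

mu_0=-35/2372, tau_0^2=72/593

obs 1: x=7/2 → posterior Normal(275/106, 72/53)
obs 2: x=-4 → posterior Normal(-85/196, 36/49)
obs 3: x=3/4 → posterior Normal(-35/572, 72/143)
obs 4: x=-2 → posterior Normal(-395/752, 18/47)
obs 5: x=-7/4 → posterior Normal(-355/466, 72/233)
obs 6: x=6 → posterior Normal(185/556, 36/139)
obs 7: x=-5/4 → posterior Normal(145/1292, 72/323)
obs 8: x=6 → posterior Normal(1225/1472, 9/46)
obs 9: x=5/2 → posterior Normal(1675/1652, 72/413)
obs 10: x=5/2 → posterior Normal(2125/1832, 36/229)
obs 11: x=-10 → posterior Normal(325/2012, 72/503)
obs 12: x=2 → posterior Normal(5/16, 18/137)
obs 13: x=-4 → posterior Normal(-35/2372, 72/593)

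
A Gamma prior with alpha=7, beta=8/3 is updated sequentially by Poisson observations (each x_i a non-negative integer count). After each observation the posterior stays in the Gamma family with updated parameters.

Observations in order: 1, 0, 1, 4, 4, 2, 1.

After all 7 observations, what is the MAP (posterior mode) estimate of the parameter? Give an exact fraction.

obs 1: x=1 → posterior Gamma(8, 11/3)
obs 2: x=0 → posterior Gamma(8, 14/3)
obs 3: x=1 → posterior Gamma(9, 17/3)
obs 4: x=4 → posterior Gamma(13, 20/3)
obs 5: x=4 → posterior Gamma(17, 23/3)
obs 6: x=2 → posterior Gamma(19, 26/3)
obs 7: x=1 → posterior Gamma(20, 29/3)

57/29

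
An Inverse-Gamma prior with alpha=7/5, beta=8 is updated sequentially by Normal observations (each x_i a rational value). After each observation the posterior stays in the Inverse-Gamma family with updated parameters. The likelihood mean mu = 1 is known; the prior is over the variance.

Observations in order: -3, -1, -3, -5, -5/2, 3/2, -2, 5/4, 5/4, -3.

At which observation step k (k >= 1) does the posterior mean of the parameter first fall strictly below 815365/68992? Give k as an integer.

obs 1: x=-3 → posterior Inverse-Gamma(19/10, 16)
obs 2: x=-1 → posterior Inverse-Gamma(12/5, 18)
obs 3: x=-3 → posterior Inverse-Gamma(29/10, 26)
obs 4: x=-5 → posterior Inverse-Gamma(17/5, 44)
obs 5: x=-5/2 → posterior Inverse-Gamma(39/10, 401/8)
obs 6: x=3/2 → posterior Inverse-Gamma(22/5, 201/4)
obs 7: x=-2 → posterior Inverse-Gamma(49/10, 219/4)
obs 8: x=5/4 → posterior Inverse-Gamma(27/5, 1753/32)
obs 9: x=5/4 → posterior Inverse-Gamma(59/10, 877/16)
obs 10: x=-3 → posterior Inverse-Gamma(32/5, 1005/16)

k = 9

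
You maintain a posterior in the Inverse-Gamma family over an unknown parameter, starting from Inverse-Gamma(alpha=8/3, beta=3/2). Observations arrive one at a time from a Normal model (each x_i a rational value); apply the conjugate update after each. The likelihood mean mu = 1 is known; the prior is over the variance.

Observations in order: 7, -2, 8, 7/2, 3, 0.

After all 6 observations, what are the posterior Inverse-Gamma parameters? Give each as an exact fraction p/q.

obs 1: x=7 → posterior Inverse-Gamma(19/6, 39/2)
obs 2: x=-2 → posterior Inverse-Gamma(11/3, 24)
obs 3: x=8 → posterior Inverse-Gamma(25/6, 97/2)
obs 4: x=7/2 → posterior Inverse-Gamma(14/3, 413/8)
obs 5: x=3 → posterior Inverse-Gamma(31/6, 429/8)
obs 6: x=0 → posterior Inverse-Gamma(17/3, 433/8)

alpha=17/3, beta=433/8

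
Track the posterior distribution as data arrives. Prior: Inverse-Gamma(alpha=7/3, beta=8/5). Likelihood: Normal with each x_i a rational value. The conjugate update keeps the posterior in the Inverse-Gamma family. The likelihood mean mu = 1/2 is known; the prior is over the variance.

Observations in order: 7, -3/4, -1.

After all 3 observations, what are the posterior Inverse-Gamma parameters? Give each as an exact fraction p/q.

obs 1: x=7 → posterior Inverse-Gamma(17/6, 909/40)
obs 2: x=-3/4 → posterior Inverse-Gamma(10/3, 3761/160)
obs 3: x=-1 → posterior Inverse-Gamma(23/6, 3941/160)

alpha=23/6, beta=3941/160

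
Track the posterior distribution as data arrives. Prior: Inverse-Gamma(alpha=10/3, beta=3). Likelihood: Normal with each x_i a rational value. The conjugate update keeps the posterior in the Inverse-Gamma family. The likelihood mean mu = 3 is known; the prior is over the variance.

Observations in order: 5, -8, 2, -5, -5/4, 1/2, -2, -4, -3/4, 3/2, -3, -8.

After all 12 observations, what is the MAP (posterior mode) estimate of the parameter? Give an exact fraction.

obs 1: x=5 → posterior Inverse-Gamma(23/6, 5)
obs 2: x=-8 → posterior Inverse-Gamma(13/3, 131/2)
obs 3: x=2 → posterior Inverse-Gamma(29/6, 66)
obs 4: x=-5 → posterior Inverse-Gamma(16/3, 98)
obs 5: x=-5/4 → posterior Inverse-Gamma(35/6, 3425/32)
obs 6: x=1/2 → posterior Inverse-Gamma(19/3, 3525/32)
obs 7: x=-2 → posterior Inverse-Gamma(41/6, 3925/32)
obs 8: x=-4 → posterior Inverse-Gamma(22/3, 4709/32)
obs 9: x=-3/4 → posterior Inverse-Gamma(47/6, 2467/16)
obs 10: x=3/2 → posterior Inverse-Gamma(25/3, 2485/16)
obs 11: x=-3 → posterior Inverse-Gamma(53/6, 2773/16)
obs 12: x=-8 → posterior Inverse-Gamma(28/3, 3741/16)

11223/496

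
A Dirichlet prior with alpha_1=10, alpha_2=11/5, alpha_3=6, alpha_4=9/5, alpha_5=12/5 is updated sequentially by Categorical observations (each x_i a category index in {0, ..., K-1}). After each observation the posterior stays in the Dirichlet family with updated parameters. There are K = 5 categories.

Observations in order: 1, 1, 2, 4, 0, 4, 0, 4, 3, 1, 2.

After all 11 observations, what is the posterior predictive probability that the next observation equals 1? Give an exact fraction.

obs 1: x=1 → posterior Dirichlet(10, 16/5, 6, 9/5, 12/5)
obs 2: x=1 → posterior Dirichlet(10, 21/5, 6, 9/5, 12/5)
obs 3: x=2 → posterior Dirichlet(10, 21/5, 7, 9/5, 12/5)
obs 4: x=4 → posterior Dirichlet(10, 21/5, 7, 9/5, 17/5)
obs 5: x=0 → posterior Dirichlet(11, 21/5, 7, 9/5, 17/5)
obs 6: x=4 → posterior Dirichlet(11, 21/5, 7, 9/5, 22/5)
obs 7: x=0 → posterior Dirichlet(12, 21/5, 7, 9/5, 22/5)
obs 8: x=4 → posterior Dirichlet(12, 21/5, 7, 9/5, 27/5)
obs 9: x=3 → posterior Dirichlet(12, 21/5, 7, 14/5, 27/5)
obs 10: x=1 → posterior Dirichlet(12, 26/5, 7, 14/5, 27/5)
obs 11: x=2 → posterior Dirichlet(12, 26/5, 8, 14/5, 27/5)

26/167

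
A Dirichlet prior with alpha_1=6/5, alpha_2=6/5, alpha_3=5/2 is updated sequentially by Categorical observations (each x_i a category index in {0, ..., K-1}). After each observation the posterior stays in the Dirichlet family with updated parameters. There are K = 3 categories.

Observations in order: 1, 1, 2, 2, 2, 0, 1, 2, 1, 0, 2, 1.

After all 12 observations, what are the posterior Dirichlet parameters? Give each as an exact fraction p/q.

obs 1: x=1 → posterior Dirichlet(6/5, 11/5, 5/2)
obs 2: x=1 → posterior Dirichlet(6/5, 16/5, 5/2)
obs 3: x=2 → posterior Dirichlet(6/5, 16/5, 7/2)
obs 4: x=2 → posterior Dirichlet(6/5, 16/5, 9/2)
obs 5: x=2 → posterior Dirichlet(6/5, 16/5, 11/2)
obs 6: x=0 → posterior Dirichlet(11/5, 16/5, 11/2)
obs 7: x=1 → posterior Dirichlet(11/5, 21/5, 11/2)
obs 8: x=2 → posterior Dirichlet(11/5, 21/5, 13/2)
obs 9: x=1 → posterior Dirichlet(11/5, 26/5, 13/2)
obs 10: x=0 → posterior Dirichlet(16/5, 26/5, 13/2)
obs 11: x=2 → posterior Dirichlet(16/5, 26/5, 15/2)
obs 12: x=1 → posterior Dirichlet(16/5, 31/5, 15/2)

alpha_1=16/5, alpha_2=31/5, alpha_3=15/2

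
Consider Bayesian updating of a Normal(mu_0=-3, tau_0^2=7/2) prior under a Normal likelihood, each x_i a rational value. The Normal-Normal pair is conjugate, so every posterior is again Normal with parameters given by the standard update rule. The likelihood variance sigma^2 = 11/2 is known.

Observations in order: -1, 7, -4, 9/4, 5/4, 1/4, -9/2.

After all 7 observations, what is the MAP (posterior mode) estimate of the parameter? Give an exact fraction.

obs 1: x=-1 → posterior Normal(-20/9, 77/36)
obs 2: x=7 → posterior Normal(9/25, 77/50)
obs 3: x=-4 → posterior Normal(-19/32, 77/64)
obs 4: x=9/4 → posterior Normal(-1/12, 77/78)
obs 5: x=5/4 → posterior Normal(11/92, 77/92)
obs 6: x=1/4 → posterior Normal(29/212, 77/106)
obs 7: x=-9/2 → posterior Normal(-97/240, 77/120)

-97/240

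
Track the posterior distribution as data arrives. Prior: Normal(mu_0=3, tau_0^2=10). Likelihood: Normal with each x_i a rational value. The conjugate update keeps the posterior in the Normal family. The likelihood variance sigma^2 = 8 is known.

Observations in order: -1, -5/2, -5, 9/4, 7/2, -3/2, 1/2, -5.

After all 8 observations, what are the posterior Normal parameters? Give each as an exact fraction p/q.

mu_0=-127/176, tau_0^2=10/11

obs 1: x=-1 → posterior Normal(7/9, 40/9)
obs 2: x=-5/2 → posterior Normal(-11/28, 20/7)
obs 3: x=-5 → posterior Normal(-61/38, 40/19)
obs 4: x=9/4 → posterior Normal(-77/96, 5/3)
obs 5: x=7/2 → posterior Normal(-7/116, 40/29)
obs 6: x=-3/2 → posterior Normal(-37/136, 20/17)
obs 7: x=1/2 → posterior Normal(-9/52, 40/39)
obs 8: x=-5 → posterior Normal(-127/176, 10/11)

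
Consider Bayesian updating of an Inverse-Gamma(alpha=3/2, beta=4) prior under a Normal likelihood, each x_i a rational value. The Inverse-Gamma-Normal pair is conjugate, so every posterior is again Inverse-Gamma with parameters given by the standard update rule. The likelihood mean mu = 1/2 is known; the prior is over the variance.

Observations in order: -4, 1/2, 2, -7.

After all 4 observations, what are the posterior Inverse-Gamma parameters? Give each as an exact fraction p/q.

obs 1: x=-4 → posterior Inverse-Gamma(2, 113/8)
obs 2: x=1/2 → posterior Inverse-Gamma(5/2, 113/8)
obs 3: x=2 → posterior Inverse-Gamma(3, 61/4)
obs 4: x=-7 → posterior Inverse-Gamma(7/2, 347/8)

alpha=7/2, beta=347/8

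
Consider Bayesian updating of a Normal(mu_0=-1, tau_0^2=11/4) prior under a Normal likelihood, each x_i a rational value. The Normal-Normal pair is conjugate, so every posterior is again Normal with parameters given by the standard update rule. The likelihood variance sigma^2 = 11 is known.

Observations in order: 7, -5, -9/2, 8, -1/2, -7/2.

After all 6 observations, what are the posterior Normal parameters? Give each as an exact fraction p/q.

obs 1: x=7 → posterior Normal(3/5, 11/5)
obs 2: x=-5 → posterior Normal(-1/3, 11/6)
obs 3: x=-9/2 → posterior Normal(-13/14, 11/7)
obs 4: x=8 → posterior Normal(3/16, 11/8)
obs 5: x=-1/2 → posterior Normal(1/9, 11/9)
obs 6: x=-7/2 → posterior Normal(-1/4, 11/10)

mu_0=-1/4, tau_0^2=11/10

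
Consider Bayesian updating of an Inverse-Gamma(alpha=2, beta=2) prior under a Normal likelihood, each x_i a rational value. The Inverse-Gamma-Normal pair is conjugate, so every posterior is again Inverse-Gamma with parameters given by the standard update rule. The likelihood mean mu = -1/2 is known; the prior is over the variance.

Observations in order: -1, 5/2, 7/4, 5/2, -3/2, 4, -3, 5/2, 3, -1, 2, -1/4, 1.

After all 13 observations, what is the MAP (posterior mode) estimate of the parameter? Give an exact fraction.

obs 1: x=-1 → posterior Inverse-Gamma(5/2, 17/8)
obs 2: x=5/2 → posterior Inverse-Gamma(3, 53/8)
obs 3: x=7/4 → posterior Inverse-Gamma(7/2, 293/32)
obs 4: x=5/2 → posterior Inverse-Gamma(4, 437/32)
obs 5: x=-3/2 → posterior Inverse-Gamma(9/2, 453/32)
obs 6: x=4 → posterior Inverse-Gamma(5, 777/32)
obs 7: x=-3 → posterior Inverse-Gamma(11/2, 877/32)
obs 8: x=5/2 → posterior Inverse-Gamma(6, 1021/32)
obs 9: x=3 → posterior Inverse-Gamma(13/2, 1217/32)
obs 10: x=-1 → posterior Inverse-Gamma(7, 1221/32)
obs 11: x=2 → posterior Inverse-Gamma(15/2, 1321/32)
obs 12: x=-1/4 → posterior Inverse-Gamma(8, 661/16)
obs 13: x=1 → posterior Inverse-Gamma(17/2, 679/16)

679/152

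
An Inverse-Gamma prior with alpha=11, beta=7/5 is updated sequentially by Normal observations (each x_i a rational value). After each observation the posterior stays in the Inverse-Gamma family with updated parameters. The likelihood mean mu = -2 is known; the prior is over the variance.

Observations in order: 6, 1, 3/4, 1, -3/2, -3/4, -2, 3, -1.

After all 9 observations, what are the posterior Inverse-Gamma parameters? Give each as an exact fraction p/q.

alpha=31/2, beta=4807/80

obs 1: x=6 → posterior Inverse-Gamma(23/2, 167/5)
obs 2: x=1 → posterior Inverse-Gamma(12, 379/10)
obs 3: x=3/4 → posterior Inverse-Gamma(25/2, 6669/160)
obs 4: x=1 → posterior Inverse-Gamma(13, 7389/160)
obs 5: x=-3/2 → posterior Inverse-Gamma(27/2, 7409/160)
obs 6: x=-3/4 → posterior Inverse-Gamma(14, 3767/80)
obs 7: x=-2 → posterior Inverse-Gamma(29/2, 3767/80)
obs 8: x=3 → posterior Inverse-Gamma(15, 4767/80)
obs 9: x=-1 → posterior Inverse-Gamma(31/2, 4807/80)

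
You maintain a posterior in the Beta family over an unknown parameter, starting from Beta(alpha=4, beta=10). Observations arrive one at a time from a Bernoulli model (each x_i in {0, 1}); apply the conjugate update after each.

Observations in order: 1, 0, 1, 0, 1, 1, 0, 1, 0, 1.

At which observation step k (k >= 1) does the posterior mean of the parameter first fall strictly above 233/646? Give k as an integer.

k = 5

obs 1: x=1 → posterior Beta(5, 10)
obs 2: x=0 → posterior Beta(5, 11)
obs 3: x=1 → posterior Beta(6, 11)
obs 4: x=0 → posterior Beta(6, 12)
obs 5: x=1 → posterior Beta(7, 12)
obs 6: x=1 → posterior Beta(8, 12)
obs 7: x=0 → posterior Beta(8, 13)
obs 8: x=1 → posterior Beta(9, 13)
obs 9: x=0 → posterior Beta(9, 14)
obs 10: x=1 → posterior Beta(10, 14)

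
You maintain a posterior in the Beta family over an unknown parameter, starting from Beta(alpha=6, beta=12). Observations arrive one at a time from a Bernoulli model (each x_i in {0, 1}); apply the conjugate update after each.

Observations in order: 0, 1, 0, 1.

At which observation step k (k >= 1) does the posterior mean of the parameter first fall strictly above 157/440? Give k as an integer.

obs 1: x=0 → posterior Beta(6, 13)
obs 2: x=1 → posterior Beta(7, 13)
obs 3: x=0 → posterior Beta(7, 14)
obs 4: x=1 → posterior Beta(8, 14)

k = 4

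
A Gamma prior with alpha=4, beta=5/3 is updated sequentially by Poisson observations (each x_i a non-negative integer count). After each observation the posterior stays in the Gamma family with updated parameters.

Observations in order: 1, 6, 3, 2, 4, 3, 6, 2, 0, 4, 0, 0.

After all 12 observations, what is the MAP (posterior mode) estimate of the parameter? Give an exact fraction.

obs 1: x=1 → posterior Gamma(5, 8/3)
obs 2: x=6 → posterior Gamma(11, 11/3)
obs 3: x=3 → posterior Gamma(14, 14/3)
obs 4: x=2 → posterior Gamma(16, 17/3)
obs 5: x=4 → posterior Gamma(20, 20/3)
obs 6: x=3 → posterior Gamma(23, 23/3)
obs 7: x=6 → posterior Gamma(29, 26/3)
obs 8: x=2 → posterior Gamma(31, 29/3)
obs 9: x=0 → posterior Gamma(31, 32/3)
obs 10: x=4 → posterior Gamma(35, 35/3)
obs 11: x=0 → posterior Gamma(35, 38/3)
obs 12: x=0 → posterior Gamma(35, 41/3)

102/41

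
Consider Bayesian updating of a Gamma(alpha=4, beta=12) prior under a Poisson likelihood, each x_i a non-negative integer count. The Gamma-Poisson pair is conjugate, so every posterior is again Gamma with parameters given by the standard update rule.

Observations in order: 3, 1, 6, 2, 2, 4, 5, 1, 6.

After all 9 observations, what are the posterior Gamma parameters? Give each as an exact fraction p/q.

obs 1: x=3 → posterior Gamma(7, 13)
obs 2: x=1 → posterior Gamma(8, 14)
obs 3: x=6 → posterior Gamma(14, 15)
obs 4: x=2 → posterior Gamma(16, 16)
obs 5: x=2 → posterior Gamma(18, 17)
obs 6: x=4 → posterior Gamma(22, 18)
obs 7: x=5 → posterior Gamma(27, 19)
obs 8: x=1 → posterior Gamma(28, 20)
obs 9: x=6 → posterior Gamma(34, 21)

alpha=34, beta=21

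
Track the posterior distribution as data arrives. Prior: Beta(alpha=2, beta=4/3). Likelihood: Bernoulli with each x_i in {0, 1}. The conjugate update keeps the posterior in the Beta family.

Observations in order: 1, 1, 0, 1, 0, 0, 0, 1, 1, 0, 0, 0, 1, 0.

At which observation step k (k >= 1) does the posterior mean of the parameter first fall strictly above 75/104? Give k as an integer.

obs 1: x=1 → posterior Beta(3, 4/3)
obs 2: x=1 → posterior Beta(4, 4/3)
obs 3: x=0 → posterior Beta(4, 7/3)
obs 4: x=1 → posterior Beta(5, 7/3)
obs 5: x=0 → posterior Beta(5, 10/3)
obs 6: x=0 → posterior Beta(5, 13/3)
obs 7: x=0 → posterior Beta(5, 16/3)
obs 8: x=1 → posterior Beta(6, 16/3)
obs 9: x=1 → posterior Beta(7, 16/3)
obs 10: x=0 → posterior Beta(7, 19/3)
obs 11: x=0 → posterior Beta(7, 22/3)
obs 12: x=0 → posterior Beta(7, 25/3)
obs 13: x=1 → posterior Beta(8, 25/3)
obs 14: x=0 → posterior Beta(8, 28/3)

k = 2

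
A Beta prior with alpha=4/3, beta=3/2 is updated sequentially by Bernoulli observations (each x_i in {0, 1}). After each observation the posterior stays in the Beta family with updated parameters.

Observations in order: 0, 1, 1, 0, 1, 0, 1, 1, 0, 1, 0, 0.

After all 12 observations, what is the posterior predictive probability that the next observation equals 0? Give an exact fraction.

45/89

obs 1: x=0 → posterior Beta(4/3, 5/2)
obs 2: x=1 → posterior Beta(7/3, 5/2)
obs 3: x=1 → posterior Beta(10/3, 5/2)
obs 4: x=0 → posterior Beta(10/3, 7/2)
obs 5: x=1 → posterior Beta(13/3, 7/2)
obs 6: x=0 → posterior Beta(13/3, 9/2)
obs 7: x=1 → posterior Beta(16/3, 9/2)
obs 8: x=1 → posterior Beta(19/3, 9/2)
obs 9: x=0 → posterior Beta(19/3, 11/2)
obs 10: x=1 → posterior Beta(22/3, 11/2)
obs 11: x=0 → posterior Beta(22/3, 13/2)
obs 12: x=0 → posterior Beta(22/3, 15/2)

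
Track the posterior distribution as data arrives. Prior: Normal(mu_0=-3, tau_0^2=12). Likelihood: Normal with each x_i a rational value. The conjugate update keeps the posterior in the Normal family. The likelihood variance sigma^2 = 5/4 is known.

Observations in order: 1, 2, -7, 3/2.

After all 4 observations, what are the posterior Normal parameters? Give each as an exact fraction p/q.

obs 1: x=1 → posterior Normal(33/53, 60/53)
obs 2: x=2 → posterior Normal(129/101, 60/101)
obs 3: x=-7 → posterior Normal(-207/149, 60/149)
obs 4: x=3/2 → posterior Normal(-135/197, 60/197)

mu_0=-135/197, tau_0^2=60/197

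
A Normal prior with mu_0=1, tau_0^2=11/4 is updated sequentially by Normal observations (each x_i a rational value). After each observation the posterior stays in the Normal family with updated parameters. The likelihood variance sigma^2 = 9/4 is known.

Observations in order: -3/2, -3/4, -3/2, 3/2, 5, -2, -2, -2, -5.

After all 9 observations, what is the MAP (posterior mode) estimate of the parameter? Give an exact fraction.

-109/144

obs 1: x=-3/2 → posterior Normal(-3/8, 99/80)
obs 2: x=-3/4 → posterior Normal(-63/124, 99/124)
obs 3: x=-3/2 → posterior Normal(-43/56, 33/56)
obs 4: x=3/2 → posterior Normal(-63/212, 99/212)
obs 5: x=5 → posterior Normal(157/256, 99/256)
obs 6: x=-2 → posterior Normal(23/100, 33/100)
obs 7: x=-2 → posterior Normal(-19/344, 99/344)
obs 8: x=-2 → posterior Normal(-107/388, 99/388)
obs 9: x=-5 → posterior Normal(-109/144, 11/48)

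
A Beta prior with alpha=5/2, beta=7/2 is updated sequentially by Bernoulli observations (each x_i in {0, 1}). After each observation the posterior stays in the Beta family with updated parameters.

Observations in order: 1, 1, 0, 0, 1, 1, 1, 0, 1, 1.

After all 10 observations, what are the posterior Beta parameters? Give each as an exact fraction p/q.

obs 1: x=1 → posterior Beta(7/2, 7/2)
obs 2: x=1 → posterior Beta(9/2, 7/2)
obs 3: x=0 → posterior Beta(9/2, 9/2)
obs 4: x=0 → posterior Beta(9/2, 11/2)
obs 5: x=1 → posterior Beta(11/2, 11/2)
obs 6: x=1 → posterior Beta(13/2, 11/2)
obs 7: x=1 → posterior Beta(15/2, 11/2)
obs 8: x=0 → posterior Beta(15/2, 13/2)
obs 9: x=1 → posterior Beta(17/2, 13/2)
obs 10: x=1 → posterior Beta(19/2, 13/2)

alpha=19/2, beta=13/2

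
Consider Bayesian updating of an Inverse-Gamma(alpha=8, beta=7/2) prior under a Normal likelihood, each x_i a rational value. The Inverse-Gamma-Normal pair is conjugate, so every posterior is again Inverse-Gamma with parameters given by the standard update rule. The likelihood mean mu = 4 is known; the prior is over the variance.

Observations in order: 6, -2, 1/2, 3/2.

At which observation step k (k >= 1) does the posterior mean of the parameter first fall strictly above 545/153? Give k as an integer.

obs 1: x=6 → posterior Inverse-Gamma(17/2, 11/2)
obs 2: x=-2 → posterior Inverse-Gamma(9, 47/2)
obs 3: x=1/2 → posterior Inverse-Gamma(19/2, 237/8)
obs 4: x=3/2 → posterior Inverse-Gamma(10, 131/4)

k = 4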